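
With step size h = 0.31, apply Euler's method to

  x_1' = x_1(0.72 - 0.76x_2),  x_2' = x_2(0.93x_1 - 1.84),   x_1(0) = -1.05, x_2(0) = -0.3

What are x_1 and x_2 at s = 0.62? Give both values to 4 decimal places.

-1.6740, -0.0014

Euler on (x_1,x_2): x_1_{n+1} = x_1_n + h·x_1', x_2_{n+1} = x_2_n + h·x_2'.
0.000000: (-1.050000, -0.300000); f=(-0.995400, 0.844950) → (-1.358574, -0.038065)
0.310000: (-1.358574, -0.038065); f=(-1.017477, 0.118135) → (-1.673992, -0.001444)
(x_1(0.62), x_2(0.62)) ≈ (-1.6740, -0.0014)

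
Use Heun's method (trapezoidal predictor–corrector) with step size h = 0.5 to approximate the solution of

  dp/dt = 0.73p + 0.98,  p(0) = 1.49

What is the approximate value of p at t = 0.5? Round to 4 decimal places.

2.7125

Heun: k1 = f(t_n, p_n); k2 = f(t_n + h, p_n + h·k1); p_{n+1} = p_n + (h/2)·(k1 + k2).
t=0.000000, p=1.490000:
  k1 = f(0.000000, 1.490000) = 2.067700
  k2 = f(0.500000, 2.523850) = 2.822411
  p ← 1.490000 + (0.5/2)·(2.067700 + 2.822411) = 2.712528
p(0.5) ≈ 2.7125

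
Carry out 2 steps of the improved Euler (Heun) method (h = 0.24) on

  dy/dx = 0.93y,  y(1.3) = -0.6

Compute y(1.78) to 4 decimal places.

Heun: k1 = f(x_n, y_n); k2 = f(x_n + h, y_n + h·k1); y_{n+1} = y_n + (h/2)·(k1 + k2).
x=1.300000, y=-0.600000:
  k1 = f(1.300000, -0.600000) = -0.558000
  k2 = f(1.540000, -0.733920) = -0.682546
  y ← -0.600000 + (0.24/2)·(-0.558000 + (-0.682546)) = -0.748865
x=1.540000, y=-0.748865:
  k1 = f(1.540000, -0.748865) = -0.696445
  k2 = f(1.780000, -0.916012) = -0.851891
  y ← -0.748865 + (0.24/2)·(-0.696445 + (-0.851891)) = -0.934666
y(1.78) ≈ -0.9347

-0.9347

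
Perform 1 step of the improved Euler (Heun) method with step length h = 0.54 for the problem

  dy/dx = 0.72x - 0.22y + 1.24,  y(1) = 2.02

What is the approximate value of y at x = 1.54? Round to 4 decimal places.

2.8948

Heun: k1 = f(x_n, y_n); k2 = f(x_n + h, y_n + h·k1); y_{n+1} = y_n + (h/2)·(k1 + k2).
x=1.000000, y=2.020000:
  k1 = f(1.000000, 2.020000) = 1.515600
  k2 = f(1.540000, 2.838424) = 1.724347
  y ← 2.020000 + (0.54/2)·(1.515600 + 1.724347) = 2.894786
y(1.54) ≈ 2.8948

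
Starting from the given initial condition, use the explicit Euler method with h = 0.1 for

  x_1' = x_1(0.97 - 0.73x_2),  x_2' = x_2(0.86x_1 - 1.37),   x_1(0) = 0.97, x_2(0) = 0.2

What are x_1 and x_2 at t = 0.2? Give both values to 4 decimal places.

Euler on (x_1,x_2): x_1_{n+1} = x_1_n + h·x_1', x_2_{n+1} = x_2_n + h·x_2'.
0.000000: (0.970000, 0.200000); f=(0.799280, -0.107160) → (1.049928, 0.189284)
0.100000: (1.049928, 0.189284); f=(0.873354, -0.088407) → (1.137263, 0.180443)
(x_1(0.2), x_2(0.2)) ≈ (1.1373, 0.1804)

1.1373, 0.1804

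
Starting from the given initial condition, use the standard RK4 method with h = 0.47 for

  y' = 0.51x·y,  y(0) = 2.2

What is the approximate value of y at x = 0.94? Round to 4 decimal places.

RK4: k1 = f(x_n, y_n); k2 = f(x_n + h/2, y_n + (h/2)·k1); k3 = f(x_n + h/2, y_n + (h/2)·k2); k4 = f(x_n + h, y_n + h·k3); y_{n+1} = y_n + (h/6)·(k1 + 2k2 + 2k3 + k4).
x=0.000000, y=2.200000:
  k1 = f(0.000000, 2.200000) = 0.000000
  k2 = f(0.235000, 2.200000) = 0.263670
  k3 = f(0.235000, 2.261962) = 0.271096
  k4 = f(0.470000, 2.327415) = 0.557881
  y ← 2.200000 + (0.47/6)·(k1 + 2k2 + 2k3 + k4) = 2.327481
x=0.470000, y=2.327481:
  k1 = f(0.470000, 2.327481) = 0.557897
  k2 = f(0.705000, 2.458587) = 0.883985
  k3 = f(0.705000, 2.535217) = 0.911537
  k4 = f(0.940000, 2.755903) = 1.321180
  y ← 2.327481 + (0.47/6)·(k1 + 2k2 + 2k3 + k4) = 2.755974
y(0.94) ≈ 2.7560

2.7560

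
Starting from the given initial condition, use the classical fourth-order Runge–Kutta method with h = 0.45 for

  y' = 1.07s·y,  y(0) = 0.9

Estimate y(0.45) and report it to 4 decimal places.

1.0030

RK4: k1 = f(s_n, y_n); k2 = f(s_n + h/2, y_n + (h/2)·k1); k3 = f(s_n + h/2, y_n + (h/2)·k2); k4 = f(s_n + h, y_n + h·k3); y_{n+1} = y_n + (h/6)·(k1 + 2k2 + 2k3 + k4).
s=0.000000, y=0.900000:
  k1 = f(0.000000, 0.900000) = 0.000000
  k2 = f(0.225000, 0.900000) = 0.216675
  k3 = f(0.225000, 0.948752) = 0.228412
  k4 = f(0.450000, 1.002785) = 0.482841
  y ← 0.900000 + (0.45/6)·(k1 + 2k2 + 2k3 + k4) = 1.002976
y(0.45) ≈ 1.0030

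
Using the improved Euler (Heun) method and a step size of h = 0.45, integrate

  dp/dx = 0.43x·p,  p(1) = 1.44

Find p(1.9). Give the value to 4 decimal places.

Heun: k1 = f(x_n, p_n); k2 = f(x_n + h, p_n + h·k1); p_{n+1} = p_n + (h/2)·(k1 + k2).
x=1.000000, p=1.440000:
  k1 = f(1.000000, 1.440000) = 0.619200
  k2 = f(1.450000, 1.718640) = 1.071572
  p ← 1.440000 + (0.45/2)·(0.619200 + 1.071572) = 1.820424
x=1.450000, p=1.820424:
  k1 = f(1.450000, 1.820424) = 1.135034
  k2 = f(1.900000, 2.331189) = 1.904581
  p ← 1.820424 + (0.45/2)·(1.135034 + 1.904581) = 2.504337
p(1.9) ≈ 2.5043

2.5043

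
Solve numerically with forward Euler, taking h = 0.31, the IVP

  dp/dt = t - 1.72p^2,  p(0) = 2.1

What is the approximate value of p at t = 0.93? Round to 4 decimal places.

-0.0159

Euler: p_{n+1} = p_n + h·f(t_n, p_n).
t=0.000000, p=2.100000: f=-7.585200 → p ← 2.100000 + 0.31·(-7.585200) = -0.251412
t=0.310000, p=-0.251412: f=0.201282 → p ← -0.251412 + 0.31·0.201282 = -0.189015
t=0.620000, p=-0.189015: f=0.558550 → p ← -0.189015 + 0.31·0.558550 = -0.015864
p(0.93) ≈ -0.0159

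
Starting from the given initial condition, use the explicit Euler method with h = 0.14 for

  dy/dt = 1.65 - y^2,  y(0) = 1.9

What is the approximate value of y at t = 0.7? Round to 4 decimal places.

Euler: y_{n+1} = y_n + h·f(t_n, y_n).
t=0.000000, y=1.900000: f=-1.960000 → y ← 1.900000 + 0.14·(-1.960000) = 1.625600
t=0.140000, y=1.625600: f=-0.992575 → y ← 1.625600 + 0.14·(-0.992575) = 1.486639
t=0.280000, y=1.486639: f=-0.560097 → y ← 1.486639 + 0.14·(-0.560097) = 1.408226
t=0.420000, y=1.408226: f=-0.333100 → y ← 1.408226 + 0.14·(-0.333100) = 1.361592
t=0.560000, y=1.361592: f=-0.203932 → y ← 1.361592 + 0.14·(-0.203932) = 1.333041
y(0.7) ≈ 1.3330

1.3330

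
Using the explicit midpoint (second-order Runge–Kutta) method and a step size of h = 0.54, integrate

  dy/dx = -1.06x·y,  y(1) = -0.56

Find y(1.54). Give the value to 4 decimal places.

Midpoint: k1 = f(x_n, y_n); k2 = f(x_n + h/2, y_n + (h/2)·k1); y_{n+1} = y_n + h·k2.
x=1.000000, y=-0.560000:
  k1 = f(1.000000, -0.560000) = 0.593600
  k2 = f(1.270000, -0.399728) = 0.538114
  y ← -0.560000 + 0.54·0.538114 = -0.269419
y(1.54) ≈ -0.2694

-0.2694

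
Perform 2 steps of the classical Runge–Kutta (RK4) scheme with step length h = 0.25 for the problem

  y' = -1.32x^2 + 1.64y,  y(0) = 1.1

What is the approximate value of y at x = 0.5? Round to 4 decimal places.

RK4: k1 = f(x_n, y_n); k2 = f(x_n + h/2, y_n + (h/2)·k1); k3 = f(x_n + h/2, y_n + (h/2)·k2); k4 = f(x_n + h, y_n + h·k3); y_{n+1} = y_n + (h/6)·(k1 + 2k2 + 2k3 + k4).
x=0.000000, y=1.100000:
  k1 = f(0.000000, 1.100000) = 1.804000
  k2 = f(0.125000, 1.325500) = 2.153195
  k3 = f(0.125000, 1.369149) = 2.224780
  k4 = f(0.250000, 1.656195) = 2.633660
  y ← 1.100000 + (0.25/6)·(k1 + 2k2 + 2k3 + k4) = 1.649734
x=0.250000, y=1.649734:
  k1 = f(0.250000, 1.649734) = 2.623063
  k2 = f(0.375000, 1.977617) = 3.057666
  k3 = f(0.375000, 2.031942) = 3.146760
  k4 = f(0.500000, 2.436424) = 3.665735
  y ← 1.649734 + (0.25/6)·(k1 + 2k2 + 2k3 + k4) = 2.428803
y(0.5) ≈ 2.4288

2.4288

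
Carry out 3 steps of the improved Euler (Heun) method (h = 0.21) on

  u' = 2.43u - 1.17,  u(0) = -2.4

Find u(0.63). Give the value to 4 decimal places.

-12.2403

Heun: k1 = f(x_n, u_n); k2 = f(x_n + h, u_n + h·k1); u_{n+1} = u_n + (h/2)·(k1 + k2).
x=0.000000, u=-2.400000:
  k1 = f(0.000000, -2.400000) = -7.002000
  k2 = f(0.210000, -3.870420) = -10.575121
  u ← -2.400000 + (0.21/2)·(-7.002000 + (-10.575121)) = -4.245598
x=0.210000, u=-4.245598:
  k1 = f(0.210000, -4.245598) = -11.486802
  k2 = f(0.420000, -6.657826) = -17.348518
  u ← -4.245598 + (0.21/2)·(-11.486802 + (-17.348518)) = -7.273306
x=0.420000, u=-7.273306:
  k1 = f(0.420000, -7.273306) = -18.844134
  k2 = f(0.630000, -11.230574) = -28.460296
  u ← -7.273306 + (0.21/2)·(-18.844134 + (-28.460296)) = -12.240271
u(0.63) ≈ -12.2403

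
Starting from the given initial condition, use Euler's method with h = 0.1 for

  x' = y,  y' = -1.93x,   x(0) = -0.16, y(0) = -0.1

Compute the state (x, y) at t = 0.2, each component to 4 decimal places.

Euler on (x,y): x_{n+1} = x_n + h·x', y_{n+1} = y_n + h·y'.
0.000000: (-0.160000, -0.100000); f=(-0.100000, 0.308800) → (-0.170000, -0.069120)
0.100000: (-0.170000, -0.069120); f=(-0.069120, 0.328100) → (-0.176912, -0.036310)
(x(0.2), y(0.2)) ≈ (-0.1769, -0.0363)

-0.1769, -0.0363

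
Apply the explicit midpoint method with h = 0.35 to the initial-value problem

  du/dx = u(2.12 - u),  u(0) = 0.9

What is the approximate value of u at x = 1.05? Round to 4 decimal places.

1.8436

Midpoint: k1 = f(x_n, u_n); k2 = f(x_n + h/2, u_n + (h/2)·k1); u_{n+1} = u_n + h·k2.
x=0.000000, u=0.900000:
  k1 = f(0.000000, 0.900000) = 1.098000
  k2 = f(0.175000, 1.092150) = 1.122566
  u ← 0.900000 + 0.35·1.122566 = 1.292898
x=0.350000, u=1.292898:
  k1 = f(0.350000, 1.292898) = 1.069358
  k2 = f(0.525000, 1.480036) = 0.947170
  u ← 1.292898 + 0.35·0.947170 = 1.624408
x=0.700000, u=1.624408:
  k1 = f(0.700000, 1.624408) = 0.805044
  k2 = f(0.875000, 1.765290) = 0.626166
  u ← 1.624408 + 0.35·0.626166 = 1.843566
u(1.05) ≈ 1.8436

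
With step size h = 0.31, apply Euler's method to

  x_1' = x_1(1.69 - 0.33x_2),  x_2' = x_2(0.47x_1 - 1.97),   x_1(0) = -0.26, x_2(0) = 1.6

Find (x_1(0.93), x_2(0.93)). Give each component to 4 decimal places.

Euler on (x_1,x_2): x_1_{n+1} = x_1_n + h·x_1', x_2_{n+1} = x_2_n + h·x_2'.
0.000000: (-0.260000, 1.600000); f=(-0.302120, -3.347520) → (-0.353657, 0.562269)
0.310000: (-0.353657, 0.562269); f=(-0.532060, -1.201129) → (-0.518596, 0.189919)
0.620000: (-0.518596, 0.189919); f=(-0.843925, -0.420431) → (-0.780213, 0.059585)
(x_1(0.93), x_2(0.93)) ≈ (-0.7802, 0.0596)

-0.7802, 0.0596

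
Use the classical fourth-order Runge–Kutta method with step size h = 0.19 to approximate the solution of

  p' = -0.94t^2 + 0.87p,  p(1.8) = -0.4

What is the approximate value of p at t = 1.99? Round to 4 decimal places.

-1.1680

RK4: k1 = f(t_n, p_n); k2 = f(t_n + h/2, p_n + (h/2)·k1); k3 = f(t_n + h/2, p_n + (h/2)·k2); k4 = f(t_n + h, p_n + h·k3); p_{n+1} = p_n + (h/6)·(k1 + 2k2 + 2k3 + k4).
t=1.800000, p=-0.400000:
  k1 = f(1.800000, -0.400000) = -3.393600
  k2 = f(1.895000, -0.722392) = -4.004045
  k3 = f(1.895000, -0.780384) = -4.054498
  k4 = f(1.990000, -1.170355) = -4.740702
  p ← -0.400000 + (0.19/6)·(k1 + 2k2 + 2k3 + k4) = -1.167961
p(1.99) ≈ -1.1680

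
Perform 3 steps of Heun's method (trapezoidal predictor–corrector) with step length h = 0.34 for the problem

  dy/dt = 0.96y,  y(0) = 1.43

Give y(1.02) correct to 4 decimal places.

3.7554

Heun: k1 = f(t_n, y_n); k2 = f(t_n + h, y_n + h·k1); y_{n+1} = y_n + (h/2)·(k1 + k2).
t=0.000000, y=1.430000:
  k1 = f(0.000000, 1.430000) = 1.372800
  k2 = f(0.340000, 1.896752) = 1.820882
  y ← 1.430000 + (0.34/2)·(1.372800 + 1.820882) = 1.972926
t=0.340000, y=1.972926:
  k1 = f(0.340000, 1.972926) = 1.894009
  k2 = f(0.680000, 2.616889) = 2.512213
  y ← 1.972926 + (0.34/2)·(1.894009 + 2.512213) = 2.721984
t=0.680000, y=2.721984:
  k1 = f(0.680000, 2.721984) = 2.613104
  k2 = f(1.020000, 3.610439) = 3.466022
  y ← 2.721984 + (0.34/2)·(2.613104 + 3.466022) = 3.755435
y(1.02) ≈ 3.7554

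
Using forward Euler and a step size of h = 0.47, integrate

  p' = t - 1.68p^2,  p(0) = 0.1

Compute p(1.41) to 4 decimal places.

Euler: p_{n+1} = p_n + h·f(t_n, p_n).
t=0.000000, p=0.100000: f=-0.016800 → p ← 0.100000 + 0.47·(-0.016800) = 0.092104
t=0.470000, p=0.092104: f=0.455748 → p ← 0.092104 + 0.47·0.455748 = 0.306306
t=0.940000, p=0.306306: f=0.782377 → p ← 0.306306 + 0.47·0.782377 = 0.674023
p(1.41) ≈ 0.6740

0.6740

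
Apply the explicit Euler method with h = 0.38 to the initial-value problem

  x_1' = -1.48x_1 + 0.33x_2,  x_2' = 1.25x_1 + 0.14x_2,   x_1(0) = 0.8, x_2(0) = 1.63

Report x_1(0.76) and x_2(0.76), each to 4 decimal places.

Euler on (x_1,x_2): x_1_{n+1} = x_1_n + h·x_1', x_2_{n+1} = x_2_n + h·x_2'.
0.000000: (0.800000, 1.630000); f=(-0.646100, 1.228200) → (0.554482, 2.096716)
0.380000: (0.554482, 2.096716); f=(-0.128717, 0.986643) → (0.505570, 2.471640)
(x_1(0.76), x_2(0.76)) ≈ (0.5056, 2.4716)

0.5056, 2.4716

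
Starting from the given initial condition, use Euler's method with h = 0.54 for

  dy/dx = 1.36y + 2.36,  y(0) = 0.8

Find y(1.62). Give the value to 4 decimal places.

Euler: y_{n+1} = y_n + h·f(x_n, y_n).
x=0.000000, y=0.800000: f=3.448000 → y ← 0.800000 + 0.54·3.448000 = 2.661920
x=0.540000, y=2.661920: f=5.980211 → y ← 2.661920 + 0.54·5.980211 = 5.891234
x=1.080000, y=5.891234: f=10.372078 → y ← 5.891234 + 0.54·10.372078 = 11.492156
y(1.62) ≈ 11.4922

11.4922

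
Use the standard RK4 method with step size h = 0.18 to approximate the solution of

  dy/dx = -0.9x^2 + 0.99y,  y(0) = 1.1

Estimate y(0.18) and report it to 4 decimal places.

1.3127

RK4: k1 = f(x_n, y_n); k2 = f(x_n + h/2, y_n + (h/2)·k1); k3 = f(x_n + h/2, y_n + (h/2)·k2); k4 = f(x_n + h, y_n + h·k3); y_{n+1} = y_n + (h/6)·(k1 + 2k2 + 2k3 + k4).
x=0.000000, y=1.100000:
  k1 = f(0.000000, 1.100000) = 1.089000
  k2 = f(0.090000, 1.198010) = 1.178740
  k3 = f(0.090000, 1.206087) = 1.186736
  k4 = f(0.180000, 1.313612) = 1.271316
  y ← 1.100000 + (0.18/6)·(k1 + 2k2 + 2k3 + k4) = 1.312738
y(0.18) ≈ 1.3127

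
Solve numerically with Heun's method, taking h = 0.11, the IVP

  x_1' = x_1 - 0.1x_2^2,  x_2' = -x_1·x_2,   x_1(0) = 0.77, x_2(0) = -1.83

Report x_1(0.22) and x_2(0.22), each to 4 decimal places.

0.8891, -1.5271

Heun on (x_1,x_2): k1 = f(t_n, state_n); k2 = f(t_n + h, state_n + h·k1); state_{n+1} = state_n + (h/2)·(k1 + k2).
0.000000: (0.770000, -1.830000)
  k1 = (0.435110, 1.409100)
  predictor → (0.817862, -1.674999)
  k2 = (0.537300, 1.369918)
  → (0.823483, -1.677154)
0.110000: (0.823483, -1.677154)
  k1 = (0.542198, 1.381107)
  predictor → (0.883124, -1.525232)
  k2 = (0.650491, 1.346970)
  → (0.889080, -1.527110)
(x_1(0.22), x_2(0.22)) ≈ (0.8891, -1.5271)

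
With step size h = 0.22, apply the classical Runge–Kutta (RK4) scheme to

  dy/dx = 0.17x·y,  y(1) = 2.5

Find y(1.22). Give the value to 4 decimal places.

2.6060

RK4: k1 = f(x_n, y_n); k2 = f(x_n + h/2, y_n + (h/2)·k1); k3 = f(x_n + h/2, y_n + (h/2)·k2); k4 = f(x_n + h, y_n + h·k3); y_{n+1} = y_n + (h/6)·(k1 + 2k2 + 2k3 + k4).
x=1.000000, y=2.500000:
  k1 = f(1.000000, 2.500000) = 0.425000
  k2 = f(1.110000, 2.546750) = 0.480572
  k3 = f(1.110000, 2.552863) = 0.481725
  k4 = f(1.220000, 2.605980) = 0.540480
  y ← 2.500000 + (0.22/6)·(k1 + 2k2 + 2k3 + k4) = 2.605969
y(1.22) ≈ 2.6060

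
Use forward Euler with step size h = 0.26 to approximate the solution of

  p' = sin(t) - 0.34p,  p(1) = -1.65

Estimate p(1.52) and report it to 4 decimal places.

-0.9242

Euler: p_{n+1} = p_n + h·f(t_n, p_n).
t=1.000000, p=-1.650000: f=1.402471 → p ← -1.650000 + 0.26·1.402471 = -1.285358
t=1.260000, p=-1.285358: f=1.389112 → p ← -1.285358 + 0.26·1.389112 = -0.924188
p(1.52) ≈ -0.9242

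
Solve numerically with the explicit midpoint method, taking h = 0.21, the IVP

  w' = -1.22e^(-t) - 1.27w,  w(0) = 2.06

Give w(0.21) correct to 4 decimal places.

Midpoint: k1 = f(t_n, w_n); k2 = f(t_n + h/2, w_n + (h/2)·k1); w_{n+1} = w_n + h·k2.
t=0.000000, w=2.060000:
  k1 = f(0.000000, 2.060000) = -3.836200
  k2 = f(0.105000, 1.657199) = -3.203039
  w ← 2.060000 + 0.21·(-3.203039) = 1.387362
w(0.21) ≈ 1.3874

1.3874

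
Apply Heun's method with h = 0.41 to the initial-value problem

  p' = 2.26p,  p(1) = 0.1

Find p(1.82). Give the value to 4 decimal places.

0.5550

Heun: k1 = f(t_n, p_n); k2 = f(t_n + h, p_n + h·k1); p_{n+1} = p_n + (h/2)·(k1 + k2).
t=1.000000, p=0.100000:
  k1 = f(1.000000, 0.100000) = 0.226000
  k2 = f(1.410000, 0.192660) = 0.435412
  p ← 0.100000 + (0.41/2)·(0.226000 + 0.435412) = 0.235589
t=1.410000, p=0.235589:
  k1 = f(1.410000, 0.235589) = 0.532432
  k2 = f(1.820000, 0.453886) = 1.025783
  p ← 0.235589 + (0.41/2)·(0.532432 + 1.025783) = 0.555024
p(1.82) ≈ 0.5550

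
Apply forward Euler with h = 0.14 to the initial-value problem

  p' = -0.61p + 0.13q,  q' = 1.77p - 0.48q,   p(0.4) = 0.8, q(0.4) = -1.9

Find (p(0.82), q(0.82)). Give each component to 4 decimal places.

0.5333, -1.0576

Euler on (p,q): p_{n+1} = p_n + h·p', q_{n+1} = q_n + h·q'.
0.400000: (0.800000, -1.900000); f=(-0.735000, 2.328000) → (0.697100, -1.574080)
0.540000: (0.697100, -1.574080); f=(-0.629861, 1.989425) → (0.608919, -1.295560)
0.680000: (0.608919, -1.295560); f=(-0.539864, 1.699656) → (0.533338, -1.057609)
(p(0.82), q(0.82)) ≈ (0.5333, -1.0576)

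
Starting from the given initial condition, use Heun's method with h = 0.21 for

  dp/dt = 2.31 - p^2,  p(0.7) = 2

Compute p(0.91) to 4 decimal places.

1.7809

Heun: k1 = f(t_n, p_n); k2 = f(t_n + h, p_n + h·k1); p_{n+1} = p_n + (h/2)·(k1 + k2).
t=0.700000, p=2.000000:
  k1 = f(0.700000, 2.000000) = -1.690000
  k2 = f(0.910000, 1.645100) = -0.396354
  p ← 2.000000 + (0.21/2)·(-1.690000 + (-0.396354)) = 1.780933
p(0.91) ≈ 1.7809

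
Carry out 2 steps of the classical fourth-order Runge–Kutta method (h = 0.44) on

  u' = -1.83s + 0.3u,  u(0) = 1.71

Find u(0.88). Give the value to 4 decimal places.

1.4514

RK4: k1 = f(s_n, u_n); k2 = f(s_n + h/2, u_n + (h/2)·k1); k3 = f(s_n + h/2, u_n + (h/2)·k2); k4 = f(s_n + h, u_n + h·k3); u_{n+1} = u_n + (h/6)·(k1 + 2k2 + 2k3 + k4).
s=0.000000, u=1.710000:
  k1 = f(0.000000, 1.710000) = 0.513000
  k2 = f(0.220000, 1.822860) = 0.144258
  k3 = f(0.220000, 1.741737) = 0.119921
  k4 = f(0.440000, 1.762765) = -0.276370
  u ← 1.710000 + (0.44/6)·(k1 + 2k2 + 2k3 + k4) = 1.766099
s=0.440000, u=1.766099:
  k1 = f(0.440000, 1.766099) = -0.275370
  k2 = f(0.660000, 1.705518) = -0.696145
  k3 = f(0.660000, 1.612947) = -0.723916
  k4 = f(0.880000, 1.447576) = -1.176127
  u ← 1.766099 + (0.44/6)·(k1 + 2k2 + 2k3 + k4) = 1.451380
u(0.88) ≈ 1.4514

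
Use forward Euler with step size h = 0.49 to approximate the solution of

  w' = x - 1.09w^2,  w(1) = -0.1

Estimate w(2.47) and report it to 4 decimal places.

Euler: w_{n+1} = w_n + h·f(x_n, w_n).
x=1.000000, w=-0.100000: f=0.989100 → w ← -0.100000 + 0.49·0.989100 = 0.384659
x=1.490000, w=0.384659: f=1.328721 → w ← 0.384659 + 0.49·1.328721 = 1.035732
x=1.980000, w=1.035732: f=0.810712 → w ← 1.035732 + 0.49·0.810712 = 1.432981
w(2.47) ≈ 1.4330

1.4330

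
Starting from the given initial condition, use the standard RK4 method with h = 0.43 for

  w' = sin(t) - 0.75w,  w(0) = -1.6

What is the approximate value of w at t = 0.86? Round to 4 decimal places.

-0.5575

RK4: k1 = f(t_n, w_n); k2 = f(t_n + h/2, w_n + (h/2)·k1); k3 = f(t_n + h/2, w_n + (h/2)·k2); k4 = f(t_n + h, w_n + h·k3); w_{n+1} = w_n + (h/6)·(k1 + 2k2 + 2k3 + k4).
t=0.000000, w=-1.600000:
  k1 = f(0.000000, -1.600000) = 1.200000
  k2 = f(0.215000, -1.342000) = 1.219847
  k3 = f(0.215000, -1.337733) = 1.216647
  k4 = f(0.430000, -1.076842) = 1.224502
  w ← -1.600000 + (0.43/6)·(k1 + 2k2 + 2k3 + k4) = -1.077013
t=0.430000, w=-1.077013:
  k1 = f(0.430000, -1.077013) = 1.224631
  k2 = f(0.645000, -0.813718) = 1.211487
  k3 = f(0.645000, -0.816544) = 1.213606
  k4 = f(0.860000, -0.555163) = 1.174214
  w ← -1.077013 + (0.43/6)·(k1 + 2k2 + 2k3 + k4) = -0.557499
w(0.86) ≈ -0.5575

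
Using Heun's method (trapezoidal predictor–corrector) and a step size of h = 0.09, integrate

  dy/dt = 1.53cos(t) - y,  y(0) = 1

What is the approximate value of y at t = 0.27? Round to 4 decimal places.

Heun: k1 = f(t_n, y_n); k2 = f(t_n + h, y_n + h·k1); y_{n+1} = y_n + (h/2)·(k1 + k2).
t=0.000000, y=1.000000:
  k1 = f(0.000000, 1.000000) = 0.530000
  k2 = f(0.090000, 1.047700) = 0.476108
  y ← 1.000000 + (0.09/2)·(0.530000 + 0.476108) = 1.045275
t=0.090000, y=1.045275:
  k1 = f(0.090000, 1.045275) = 0.478533
  k2 = f(0.180000, 1.088343) = 0.416938
  y ← 1.045275 + (0.09/2)·(0.478533 + 0.416938) = 1.085571
t=0.180000, y=1.085571:
  k1 = f(0.180000, 1.085571) = 0.419710
  k2 = f(0.270000, 1.123345) = 0.351225
  y ← 1.085571 + (0.09/2)·(0.419710 + 0.351225) = 1.120263
y(0.27) ≈ 1.1203

1.1203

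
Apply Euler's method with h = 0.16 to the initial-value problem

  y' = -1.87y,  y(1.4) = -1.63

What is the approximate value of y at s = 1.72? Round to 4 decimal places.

-0.8005

Euler: y_{n+1} = y_n + h·f(s_n, y_n).
s=1.400000, y=-1.630000: f=3.048100 → y ← -1.630000 + 0.16·3.048100 = -1.142304
s=1.560000, y=-1.142304: f=2.136108 → y ← -1.142304 + 0.16·2.136108 = -0.800527
y(1.72) ≈ -0.8005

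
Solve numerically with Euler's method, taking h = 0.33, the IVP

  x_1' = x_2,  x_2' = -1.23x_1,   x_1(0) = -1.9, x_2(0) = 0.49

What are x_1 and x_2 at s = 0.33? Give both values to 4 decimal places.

Euler on (x_1,x_2): x_1_{n+1} = x_1_n + h·x_1', x_2_{n+1} = x_2_n + h·x_2'.
0.000000: (-1.900000, 0.490000); f=(0.490000, 2.337000) → (-1.738300, 1.261210)
(x_1(0.33), x_2(0.33)) ≈ (-1.7383, 1.2612)

-1.7383, 1.2612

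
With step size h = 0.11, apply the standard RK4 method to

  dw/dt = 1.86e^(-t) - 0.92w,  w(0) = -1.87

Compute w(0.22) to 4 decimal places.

RK4: k1 = f(t_n, w_n); k2 = f(t_n + h/2, w_n + (h/2)·k1); k3 = f(t_n + h/2, w_n + (h/2)·k2); k4 = f(t_n + h, w_n + h·k3); w_{n+1} = w_n + (h/6)·(k1 + 2k2 + 2k3 + k4).
t=0.000000, w=-1.870000:
  k1 = f(0.000000, -1.870000) = 3.580400
  k2 = f(0.055000, -1.673078) = 3.299694
  k3 = f(0.055000, -1.688517) = 3.313898
  k4 = f(0.110000, -1.505471) = 3.051285
  w ← -1.870000 + (0.11/6)·(k1 + 2k2 + 2k3 + k4) = -1.505921
t=0.110000, w=-1.505921:
  k1 = f(0.110000, -1.505921) = 3.051699
  k2 = f(0.165000, -1.338077) = 2.808113
  k3 = f(0.165000, -1.351474) = 2.820439
  k4 = f(0.220000, -1.195672) = 2.592704
  w ← -1.505921 + (0.11/6)·(k1 + 2k2 + 2k3 + k4) = -1.196060
w(0.22) ≈ -1.1961

-1.1961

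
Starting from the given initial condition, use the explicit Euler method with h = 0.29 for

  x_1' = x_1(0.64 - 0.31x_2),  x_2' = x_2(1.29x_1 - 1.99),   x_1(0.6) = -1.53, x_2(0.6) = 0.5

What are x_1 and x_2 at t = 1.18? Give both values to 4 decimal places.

-2.0808, 0.0172

Euler on (x_1,x_2): x_1_{n+1} = x_1_n + h·x_1', x_2_{n+1} = x_2_n + h·x_2'.
0.600000: (-1.530000, 0.500000); f=(-0.742050, -1.981850) → (-1.745194, -0.074736)
0.890000: (-1.745194, -0.074736); f=(-1.157358, 0.316980) → (-2.080828, 0.017188)
(x_1(1.18), x_2(1.18)) ≈ (-2.0808, 0.0172)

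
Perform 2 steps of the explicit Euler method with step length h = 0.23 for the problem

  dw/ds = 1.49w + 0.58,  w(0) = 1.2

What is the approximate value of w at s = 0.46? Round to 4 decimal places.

2.4759

Euler: w_{n+1} = w_n + h·f(s_n, w_n).
s=0.000000, w=1.200000: f=2.368000 → w ← 1.200000 + 0.23·2.368000 = 1.744640
s=0.230000, w=1.744640: f=3.179514 → w ← 1.744640 + 0.23·3.179514 = 2.475928
w(0.46) ≈ 2.4759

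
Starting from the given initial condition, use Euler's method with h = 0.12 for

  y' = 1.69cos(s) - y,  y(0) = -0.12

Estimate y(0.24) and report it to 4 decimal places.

0.2869

Euler: y_{n+1} = y_n + h·f(s_n, y_n).
s=0.000000, y=-0.120000: f=1.810000 → y ← -0.120000 + 0.12·1.810000 = 0.097200
s=0.120000, y=0.097200: f=1.580647 → y ← 0.097200 + 0.12·1.580647 = 0.286878
y(0.24) ≈ 0.2869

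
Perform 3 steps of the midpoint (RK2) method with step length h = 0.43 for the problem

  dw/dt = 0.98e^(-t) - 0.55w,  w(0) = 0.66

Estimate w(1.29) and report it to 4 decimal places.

0.7810

Midpoint: k1 = f(t_n, w_n); k2 = f(t_n + h/2, w_n + (h/2)·k1); w_{n+1} = w_n + h·k2.
t=0.000000, w=0.660000:
  k1 = f(0.000000, 0.660000) = 0.617000
  k2 = f(0.215000, 0.792655) = 0.354450
  w ← 0.660000 + 0.43·0.354450 = 0.812414
t=0.430000, w=0.812414:
  k1 = f(0.430000, 0.812414) = 0.190671
  k2 = f(0.645000, 0.853408) = 0.044795
  w ← 0.812414 + 0.43·0.044795 = 0.831675
t=0.860000, w=0.831675:
  k1 = f(0.860000, 0.831675) = -0.042723
  k2 = f(1.075000, 0.822490) = -0.117898
  w ← 0.831675 + 0.43·(-0.117898) = 0.780979
w(1.29) ≈ 0.7810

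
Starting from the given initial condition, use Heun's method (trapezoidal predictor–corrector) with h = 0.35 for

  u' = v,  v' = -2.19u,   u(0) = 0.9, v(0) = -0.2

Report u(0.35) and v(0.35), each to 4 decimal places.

0.7093, -0.8630

Heun on (u,v): k1 = f(t_n, state_n); k2 = f(t_n + h, state_n + h·k1); state_{n+1} = state_n + (h/2)·(k1 + k2).
0.000000: (0.900000, -0.200000)
  k1 = (-0.200000, -1.971000)
  predictor → (0.830000, -0.889850)
  k2 = (-0.889850, -1.817700)
  → (0.709276, -0.863023)
(u(0.35), v(0.35)) ≈ (0.7093, -0.8630)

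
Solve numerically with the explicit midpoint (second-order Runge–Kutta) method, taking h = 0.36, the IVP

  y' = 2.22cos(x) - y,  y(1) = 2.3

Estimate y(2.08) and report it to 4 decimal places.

Midpoint: k1 = f(x_n, y_n); k2 = f(x_n + h/2, y_n + (h/2)·k1); y_{n+1} = y_n + h·k2.
x=1.000000, y=2.300000:
  k1 = f(1.000000, 2.300000) = -1.100529
  k2 = f(1.180000, 2.101905) = -1.256252
  y ← 2.300000 + 0.36·(-1.256252) = 1.847749
x=1.360000, y=1.847749:
  k1 = f(1.360000, 1.847749) = -1.383240
  k2 = f(1.540000, 1.598766) = -1.530409
  y ← 1.847749 + 0.36·(-1.530409) = 1.296802
x=1.720000, y=1.296802:
  k1 = f(1.720000, 1.296802) = -1.626807
  k2 = f(1.900000, 1.003977) = -1.721680
  y ← 1.296802 + 0.36·(-1.721680) = 0.676997
y(2.08) ≈ 0.6770

0.6770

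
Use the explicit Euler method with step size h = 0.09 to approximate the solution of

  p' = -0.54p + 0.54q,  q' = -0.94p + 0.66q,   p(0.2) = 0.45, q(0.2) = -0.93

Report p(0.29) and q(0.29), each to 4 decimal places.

0.3829, -1.0233

Euler on (p,q): p_{n+1} = p_n + h·p', q_{n+1} = q_n + h·q'.
0.200000: (0.450000, -0.930000); f=(-0.745200, -1.036800) → (0.382932, -1.023312)
(p(0.29), q(0.29)) ≈ (0.3829, -1.0233)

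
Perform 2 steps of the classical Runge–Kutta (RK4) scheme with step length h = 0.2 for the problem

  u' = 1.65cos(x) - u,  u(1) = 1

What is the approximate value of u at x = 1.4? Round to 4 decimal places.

RK4: k1 = f(x_n, u_n); k2 = f(x_n + h/2, u_n + (h/2)·k1); k3 = f(x_n + h/2, u_n + (h/2)·k2); k4 = f(x_n + h, u_n + h·k3); u_{n+1} = u_n + (h/6)·(k1 + 2k2 + 2k3 + k4).
x=1.000000, u=1.000000:
  k1 = f(1.000000, 1.000000) = -0.108501
  k2 = f(1.100000, 0.989150) = -0.240716
  k3 = f(1.100000, 0.975928) = -0.227495
  k4 = f(1.200000, 0.954501) = -0.356611
  u ← 1.000000 + (0.2/6)·(k1 + 2k2 + 2k3 + k4) = 0.953282
x=1.200000, u=0.953282:
  k1 = f(1.200000, 0.953282) = -0.355392
  k2 = f(1.300000, 0.917743) = -0.476370
  k3 = f(1.300000, 0.905645) = -0.464272
  k4 = f(1.400000, 0.860428) = -0.579982
  u ← 0.953282 + (0.2/6)·(k1 + 2k2 + 2k3 + k4) = 0.859394
u(1.4) ≈ 0.8594

0.8594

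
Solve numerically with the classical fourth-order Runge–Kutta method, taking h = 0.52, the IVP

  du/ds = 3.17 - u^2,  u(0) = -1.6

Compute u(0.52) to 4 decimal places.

RK4: k1 = f(s_n, u_n); k2 = f(s_n + h/2, u_n + (h/2)·k1); k3 = f(s_n + h/2, u_n + (h/2)·k2); k4 = f(s_n + h, u_n + h·k3); u_{n+1} = u_n + (h/6)·(k1 + 2k2 + 2k3 + k4).
s=0.000000, u=-1.600000:
  k1 = f(0.000000, -1.600000) = 0.610000
  k2 = f(0.260000, -1.441400) = 1.092366
  k3 = f(0.260000, -1.315985) = 1.438184
  k4 = f(0.520000, -0.852144) = 2.443850
  u ← -1.600000 + (0.52/6)·(k1 + 2k2 + 2k3 + k4) = -0.896704
u(0.52) ≈ -0.8967

-0.8967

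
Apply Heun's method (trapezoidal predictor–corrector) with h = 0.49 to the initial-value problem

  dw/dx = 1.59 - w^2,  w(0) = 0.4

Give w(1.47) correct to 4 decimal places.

1.1522

Heun: k1 = f(x_n, w_n); k2 = f(x_n + h, w_n + h·k1); w_{n+1} = w_n + (h/2)·(k1 + k2).
x=0.000000, w=0.400000:
  k1 = f(0.000000, 0.400000) = 1.430000
  k2 = f(0.490000, 1.100700) = 0.378460
  w ← 0.400000 + (0.49/2)·(1.430000 + 0.378460) = 0.843073
x=0.490000, w=0.843073:
  k1 = f(0.490000, 0.843073) = 0.879229
  k2 = f(0.980000, 1.273895) = -0.032807
  w ← 0.843073 + (0.49/2)·(0.879229 + (-0.032807)) = 1.050446
x=0.980000, w=1.050446:
  k1 = f(0.980000, 1.050446) = 0.486564
  k2 = f(1.470000, 1.288862) = -0.071165
  w ← 1.050446 + (0.49/2)·(0.486564 + (-0.071165)) = 1.152218
w(1.47) ≈ 1.1522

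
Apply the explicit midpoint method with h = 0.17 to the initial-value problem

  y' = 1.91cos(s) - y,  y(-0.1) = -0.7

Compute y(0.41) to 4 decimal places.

Midpoint: k1 = f(s_n, y_n); k2 = f(s_n + h/2, y_n + (h/2)·k1); y_{n+1} = y_n + h·k2.
s=-0.100000, y=-0.700000:
  k1 = f(-0.100000, -0.700000) = 2.600458
  k2 = f(-0.015000, -0.478961) = 2.388746
  y ← -0.700000 + 0.17·2.388746 = -0.293913
s=0.070000, y=-0.293913:
  k1 = f(0.070000, -0.293913) = 2.199236
  k2 = f(0.155000, -0.106978) = 1.994080
  y ← -0.293913 + 0.17·1.994080 = 0.045080
s=0.240000, y=0.045080:
  k1 = f(0.240000, 0.045080) = 1.810175
  k2 = f(0.325000, 0.198945) = 1.611068
  y ← 0.045080 + 0.17·1.611068 = 0.318962
y(0.41) ≈ 0.3190

0.3190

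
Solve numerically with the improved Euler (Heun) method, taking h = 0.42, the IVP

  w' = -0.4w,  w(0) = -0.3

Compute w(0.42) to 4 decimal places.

Heun: k1 = f(s_n, w_n); k2 = f(s_n + h, w_n + h·k1); w_{n+1} = w_n + (h/2)·(k1 + k2).
s=0.000000, w=-0.300000:
  k1 = f(0.000000, -0.300000) = 0.120000
  k2 = f(0.420000, -0.249600) = 0.099840
  w ← -0.300000 + (0.42/2)·(0.120000 + 0.099840) = -0.253834
w(0.42) ≈ -0.2538

-0.2538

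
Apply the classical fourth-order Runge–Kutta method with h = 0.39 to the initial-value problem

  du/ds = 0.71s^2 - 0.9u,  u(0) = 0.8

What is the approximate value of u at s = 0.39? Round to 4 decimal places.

RK4: k1 = f(s_n, u_n); k2 = f(s_n + h/2, u_n + (h/2)·k1); k3 = f(s_n + h/2, u_n + (h/2)·k2); k4 = f(s_n + h, u_n + h·k3); u_{n+1} = u_n + (h/6)·(k1 + 2k2 + 2k3 + k4).
s=0.000000, u=0.800000:
  k1 = f(0.000000, 0.800000) = -0.720000
  k2 = f(0.195000, 0.659600) = -0.566642
  k3 = f(0.195000, 0.689505) = -0.593557
  k4 = f(0.390000, 0.568513) = -0.403671
  u ← 0.800000 + (0.39/6)·(k1 + 2k2 + 2k3 + k4) = 0.576136
u(0.39) ≈ 0.5761

0.5761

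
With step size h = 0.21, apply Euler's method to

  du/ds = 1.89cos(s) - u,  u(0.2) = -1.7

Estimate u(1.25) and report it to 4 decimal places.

Euler: u_{n+1} = u_n + h·f(s_n, u_n).
s=0.200000, u=-1.700000: f=3.552326 → u ← -1.700000 + 0.21·3.552326 = -0.954012
s=0.410000, u=-0.954012: f=2.687370 → u ← -0.954012 + 0.21·2.687370 = -0.389664
s=0.620000, u=-0.389664: f=1.927894 → u ← -0.389664 + 0.21·1.927894 = 0.015194
s=0.830000, u=0.015194: f=1.260321 → u ← 0.015194 + 0.21·1.260321 = 0.279861
s=1.040000, u=0.279861: f=0.676895 → u ← 0.279861 + 0.21·0.676895 = 0.422009
u(1.25) ≈ 0.4220

0.4220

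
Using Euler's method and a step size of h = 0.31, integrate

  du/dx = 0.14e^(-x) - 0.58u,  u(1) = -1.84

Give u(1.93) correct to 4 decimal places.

-0.9863

Euler: u_{n+1} = u_n + h·f(x_n, u_n).
x=1.000000, u=-1.840000: f=1.118703 → u ← -1.840000 + 0.31·1.118703 = -1.493202
x=1.310000, u=-1.493202: f=0.903832 → u ← -1.493202 + 0.31·0.903832 = -1.213014
x=1.620000, u=-1.213014: f=0.731254 → u ← -1.213014 + 0.31·0.731254 = -0.986325
u(1.93) ≈ -0.9863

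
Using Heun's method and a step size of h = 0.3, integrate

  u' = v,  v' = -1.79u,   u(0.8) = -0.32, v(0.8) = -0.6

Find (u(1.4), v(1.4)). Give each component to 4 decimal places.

Heun on (u,v): k1 = f(t_n, state_n); k2 = f(t_n + h, state_n + h·k1); state_{n+1} = state_n + (h/2)·(k1 + k2).
0.800000: (-0.320000, -0.600000)
  k1 = (-0.600000, 0.572800)
  predictor → (-0.500000, -0.428160)
  k2 = (-0.428160, 0.895000)
  → (-0.474224, -0.379830)
1.100000: (-0.474224, -0.379830)
  k1 = (-0.379830, 0.848861)
  predictor → (-0.588173, -0.125172)
  k2 = (-0.125172, 1.052830)
  → (-0.549974, -0.094576)
(u(1.4), v(1.4)) ≈ (-0.5500, -0.0946)

-0.5500, -0.0946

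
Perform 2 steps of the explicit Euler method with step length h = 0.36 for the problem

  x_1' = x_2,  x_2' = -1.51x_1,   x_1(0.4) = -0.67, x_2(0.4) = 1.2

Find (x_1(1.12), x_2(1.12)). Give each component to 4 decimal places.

0.3251, 1.6936

Euler on (x_1,x_2): x_1_{n+1} = x_1_n + h·x_1', x_2_{n+1} = x_2_n + h·x_2'.
0.400000: (-0.670000, 1.200000); f=(1.200000, 1.011700) → (-0.238000, 1.564212)
0.760000: (-0.238000, 1.564212); f=(1.564212, 0.359380) → (0.325116, 1.693589)
(x_1(1.12), x_2(1.12)) ≈ (0.3251, 1.6936)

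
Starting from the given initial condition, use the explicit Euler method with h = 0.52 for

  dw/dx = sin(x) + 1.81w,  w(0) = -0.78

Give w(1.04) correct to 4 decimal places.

-2.6809

Euler: w_{n+1} = w_n + h·f(x_n, w_n).
x=0.000000, w=-0.780000: f=-1.411800 → w ← -0.780000 + 0.52·(-1.411800) = -1.514136
x=0.520000, w=-1.514136: f=-2.243706 → w ← -1.514136 + 0.52·(-2.243706) = -2.680863
w(1.04) ≈ -2.6809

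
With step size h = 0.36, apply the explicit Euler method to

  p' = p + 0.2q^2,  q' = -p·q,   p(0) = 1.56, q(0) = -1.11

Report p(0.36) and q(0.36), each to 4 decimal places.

2.2103, -0.4866

Euler on (p,q): p_{n+1} = p_n + h·p', q_{n+1} = q_n + h·q'.
0.000000: (1.560000, -1.110000); f=(1.806420, 1.731600) → (2.210311, -0.486624)
(p(0.36), q(0.36)) ≈ (2.2103, -0.4866)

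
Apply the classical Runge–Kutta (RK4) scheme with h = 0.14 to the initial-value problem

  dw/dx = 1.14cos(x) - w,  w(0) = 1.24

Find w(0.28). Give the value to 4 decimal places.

RK4: k1 = f(x_n, w_n); k2 = f(x_n + h/2, w_n + (h/2)·k1); k3 = f(x_n + h/2, w_n + (h/2)·k2); k4 = f(x_n + h, w_n + h·k3); w_{n+1} = w_n + (h/6)·(k1 + 2k2 + 2k3 + k4).
x=0.000000, w=1.240000:
  k1 = f(0.000000, 1.240000) = -0.100000
  k2 = f(0.070000, 1.233000) = -0.095792
  k3 = f(0.070000, 1.233295) = -0.096086
  k4 = f(0.140000, 1.226548) = -0.097702
  w ← 1.240000 + (0.14/6)·(k1 + 2k2 + 2k3 + k4) = 1.226433
x=0.140000, w=1.226433:
  k1 = f(0.140000, 1.226433) = -0.097586
  k2 = f(0.210000, 1.219602) = -0.104646
  k3 = f(0.210000, 1.219107) = -0.104152
  k4 = f(0.280000, 1.211851) = -0.116248
  w ← 1.226433 + (0.14/6)·(k1 + 2k2 + 2k3 + k4) = 1.211699
w(0.28) ≈ 1.2117

1.2117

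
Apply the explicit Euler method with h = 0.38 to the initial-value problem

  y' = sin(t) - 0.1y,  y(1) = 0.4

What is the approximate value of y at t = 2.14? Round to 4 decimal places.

1.3842

Euler: y_{n+1} = y_n + h·f(t_n, y_n).
t=1.000000, y=0.400000: f=0.801471 → y ← 0.400000 + 0.38·0.801471 = 0.704559
t=1.380000, y=0.704559: f=0.911398 → y ← 0.704559 + 0.38·0.911398 = 1.050890
t=1.760000, y=1.050890: f=0.877065 → y ← 1.050890 + 0.38·0.877065 = 1.384175
y(2.14) ≈ 1.3842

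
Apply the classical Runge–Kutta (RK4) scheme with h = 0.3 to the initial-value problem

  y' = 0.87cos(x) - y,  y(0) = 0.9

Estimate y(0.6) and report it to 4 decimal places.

RK4: k1 = f(x_n, y_n); k2 = f(x_n + h/2, y_n + (h/2)·k1); k3 = f(x_n + h/2, y_n + (h/2)·k2); k4 = f(x_n + h, y_n + h·k3); y_{n+1} = y_n + (h/6)·(k1 + 2k2 + 2k3 + k4).
x=0.000000, y=0.900000:
  k1 = f(0.000000, 0.900000) = -0.030000
  k2 = f(0.150000, 0.895500) = -0.035269
  k3 = f(0.150000, 0.894710) = -0.034479
  k4 = f(0.300000, 0.889656) = -0.058514
  y ← 0.900000 + (0.3/6)·(k1 + 2k2 + 2k3 + k4) = 0.888600
x=0.300000, y=0.888600:
  k1 = f(0.300000, 0.888600) = -0.057457
  k2 = f(0.450000, 0.879981) = -0.096592
  k3 = f(0.450000, 0.874111) = -0.090722
  k4 = f(0.600000, 0.861383) = -0.143341
  y ← 0.888600 + (0.3/6)·(k1 + 2k2 + 2k3 + k4) = 0.859828
y(0.6) ≈ 0.8598

0.8598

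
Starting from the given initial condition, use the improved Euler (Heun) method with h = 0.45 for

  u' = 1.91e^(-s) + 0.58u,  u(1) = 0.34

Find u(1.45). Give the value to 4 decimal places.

Heun: k1 = f(s_n, u_n); k2 = f(s_n + h, u_n + h·k1); u_{n+1} = u_n + (h/2)·(k1 + k2).
s=1.000000, u=0.340000:
  k1 = f(1.000000, 0.340000) = 0.899850
  k2 = f(1.450000, 0.744932) = 0.880090
  u ← 0.340000 + (0.45/2)·(0.899850 + 0.880090) = 0.740486
u(1.45) ≈ 0.7405

0.7405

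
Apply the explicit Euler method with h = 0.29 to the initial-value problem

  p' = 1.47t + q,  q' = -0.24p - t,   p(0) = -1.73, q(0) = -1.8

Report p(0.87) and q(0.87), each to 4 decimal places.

Euler on (p,q): p_{n+1} = p_n + h·p', q_{n+1} = q_n + h·q'.
0.000000: (-1.730000, -1.800000); f=(-1.800000, 0.415200) → (-2.252000, -1.679592)
0.290000: (-2.252000, -1.679592); f=(-1.253292, 0.250480) → (-2.615455, -1.606953)
0.580000: (-2.615455, -1.606953); f=(-0.754353, 0.047709) → (-2.834217, -1.593117)
(p(0.87), q(0.87)) ≈ (-2.8342, -1.5931)

-2.8342, -1.5931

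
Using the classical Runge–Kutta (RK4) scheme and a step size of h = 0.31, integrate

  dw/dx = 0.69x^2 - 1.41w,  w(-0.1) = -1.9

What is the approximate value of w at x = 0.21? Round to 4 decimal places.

-1.2253

RK4: k1 = f(x_n, w_n); k2 = f(x_n + h/2, w_n + (h/2)·k1); k3 = f(x_n + h/2, w_n + (h/2)·k2); k4 = f(x_n + h, w_n + h·k3); w_{n+1} = w_n + (h/6)·(k1 + 2k2 + 2k3 + k4).
x=-0.100000, w=-1.900000:
  k1 = f(-0.100000, -1.900000) = 2.685900
  k2 = f(0.055000, -1.483685) = 2.094084
  k3 = f(0.055000, -1.575417) = 2.223425
  k4 = f(0.210000, -1.210738) = 1.737570
  w ← -1.900000 + (0.31/6)·(k1 + 2k2 + 2k3 + k4) = -1.225311
w(0.21) ≈ -1.2253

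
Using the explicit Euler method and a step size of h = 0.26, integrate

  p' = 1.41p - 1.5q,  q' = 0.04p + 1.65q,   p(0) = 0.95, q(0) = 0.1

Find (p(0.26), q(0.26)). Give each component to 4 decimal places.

1.2593, 0.1528

Euler on (p,q): p_{n+1} = p_n + h·p', q_{n+1} = q_n + h·q'.
0.000000: (0.950000, 0.100000); f=(1.189500, 0.203000) → (1.259270, 0.152780)
(p(0.26), q(0.26)) ≈ (1.2593, 0.1528)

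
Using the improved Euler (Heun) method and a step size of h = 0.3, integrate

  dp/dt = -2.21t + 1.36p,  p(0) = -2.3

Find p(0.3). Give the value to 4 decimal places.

Heun: k1 = f(t_n, p_n); k2 = f(t_n + h, p_n + h·k1); p_{n+1} = p_n + (h/2)·(k1 + k2).
t=0.000000, p=-2.300000:
  k1 = f(0.000000, -2.300000) = -3.128000
  k2 = f(0.300000, -3.238400) = -5.067224
  p ← -2.300000 + (0.3/2)·(-3.128000 + (-5.067224)) = -3.529284
p(0.3) ≈ -3.5293

-3.5293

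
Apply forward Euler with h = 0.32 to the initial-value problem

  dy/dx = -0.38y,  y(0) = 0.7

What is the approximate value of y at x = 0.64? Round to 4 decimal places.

Euler: y_{n+1} = y_n + h·f(x_n, y_n).
x=0.000000, y=0.700000: f=-0.266000 → y ← 0.700000 + 0.32·(-0.266000) = 0.614880
x=0.320000, y=0.614880: f=-0.233654 → y ← 0.614880 + 0.32·(-0.233654) = 0.540111
y(0.64) ≈ 0.5401

0.5401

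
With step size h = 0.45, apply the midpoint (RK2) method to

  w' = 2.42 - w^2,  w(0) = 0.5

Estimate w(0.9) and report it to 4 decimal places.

Midpoint: k1 = f(s_n, w_n); k2 = f(s_n + h/2, w_n + (h/2)·k1); w_{n+1} = w_n + h·k2.
s=0.000000, w=0.500000:
  k1 = f(0.000000, 0.500000) = 2.170000
  k2 = f(0.225000, 0.988250) = 1.443362
  w ← 0.500000 + 0.45·1.443362 = 1.149513
s=0.450000, w=1.149513:
  k1 = f(0.450000, 1.149513) = 1.098620
  k2 = f(0.675000, 1.396702) = 0.469222
  w ← 1.149513 + 0.45·0.469222 = 1.360663
w(0.9) ≈ 1.3607

1.3607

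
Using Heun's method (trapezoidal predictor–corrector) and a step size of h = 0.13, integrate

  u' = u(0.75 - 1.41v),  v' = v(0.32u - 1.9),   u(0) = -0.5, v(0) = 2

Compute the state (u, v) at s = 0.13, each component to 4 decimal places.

-0.4015, 1.5402

Heun on (u,v): k1 = f(s_n, state_n); k2 = f(s_n + h, state_n + h·k1); state_{n+1} = state_n + (h/2)·(k1 + k2).
0.000000: (-0.500000, 2.000000)
  k1 = (1.035000, -4.120000)
  predictor → (-0.365450, 1.464400)
  k2 = (0.480495, -2.953613)
  → (-0.401493, 1.540215)
(u(0.13), v(0.13)) ≈ (-0.4015, 1.5402)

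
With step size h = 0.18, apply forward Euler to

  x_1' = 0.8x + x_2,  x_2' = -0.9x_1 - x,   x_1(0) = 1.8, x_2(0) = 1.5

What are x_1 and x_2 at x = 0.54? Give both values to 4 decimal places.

Euler on (x_1,x_2): x_1_{n+1} = x_1_n + h·x_1', x_2_{n+1} = x_2_n + h·x_2'.
0.000000: (1.800000, 1.500000); f=(1.500000, -1.620000) → (2.070000, 1.208400)
0.180000: (2.070000, 1.208400); f=(1.352400, -2.043000) → (2.313432, 0.840660)
0.360000: (2.313432, 0.840660); f=(1.128660, -2.442089) → (2.516591, 0.401084)
(x_1(0.54), x_2(0.54)) ≈ (2.5166, 0.4011)

2.5166, 0.4011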